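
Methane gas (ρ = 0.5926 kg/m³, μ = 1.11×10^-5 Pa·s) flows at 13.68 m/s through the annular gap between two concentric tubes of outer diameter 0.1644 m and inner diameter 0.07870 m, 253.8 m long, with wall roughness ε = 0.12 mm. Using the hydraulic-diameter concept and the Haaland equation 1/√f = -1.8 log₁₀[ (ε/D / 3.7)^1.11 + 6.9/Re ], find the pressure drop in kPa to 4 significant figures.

Hydraulic diameter D_h = 4A/P = D_o - D_i = 0.1644 - 0.0787 = 0.0857 m.
Re = ρVD_h/μ = 0.5926·13.68·0.0857/1.11e-05 = 6.259e+04.
ε/D_h = 0.00012/0.0857 = 0.0014; Haaland gives 1/√f = -1.8 log₁₀[0.000159+0.00011] = 6.426, so f = 0.02422.
ΔP = f(L/D_h)(ρV²/2) = 0.02422·253.8/0.0857·55.45 = 3977 Pa.
ΔP = 3.977 kPa.

ΔP ≈ 3.977 kPa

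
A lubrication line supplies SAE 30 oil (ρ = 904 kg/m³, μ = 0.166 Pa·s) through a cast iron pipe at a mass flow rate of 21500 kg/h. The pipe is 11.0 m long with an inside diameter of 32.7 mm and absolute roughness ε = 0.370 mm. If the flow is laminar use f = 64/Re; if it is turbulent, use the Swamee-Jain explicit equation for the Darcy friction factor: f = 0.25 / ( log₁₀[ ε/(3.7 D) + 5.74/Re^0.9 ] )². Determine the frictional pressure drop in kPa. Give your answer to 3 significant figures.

ΔP ≈ 430 kPa

ṁ = 21500 kg/h = 21500/3600 = 5.972 kg/s.
A = πD²/4 = π(0.0327)²/4 = 0.0008398 m²; mean velocity V = ṁ/(ρA) = 5.972/(904 · 0.0008398) = 7.867 m/s.
Reynolds number Re = ρVD/μ = 904 · 7.867 · 0.0327 / 0.166 = 1401.
Re < 2300 → laminar flow, so f = 64/Re = 64/1401 = 0.04569 (the turbulent correlation is not needed).
Darcy-Weisbach: ΔP = f(L/D)(ρV²/2) = 0.04569·(11/0.0327)·(904·7.867²/2) = 0.04569·336.4·2.797e+04 = 4.299e+05 Pa.
ΔP = 4.299e+05 Pa = 430 kPa.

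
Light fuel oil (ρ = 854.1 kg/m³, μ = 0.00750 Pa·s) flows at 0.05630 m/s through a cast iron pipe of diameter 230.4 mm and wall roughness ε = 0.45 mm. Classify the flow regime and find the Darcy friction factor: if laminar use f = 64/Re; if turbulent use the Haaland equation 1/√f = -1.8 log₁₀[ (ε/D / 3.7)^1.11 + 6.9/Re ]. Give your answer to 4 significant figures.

Re = ρVD/μ = 854.1·0.0563·0.2304/0.0075 = 1477.
Re < 2300 → laminar, so f = 64/Re = 0.04333 (roughness is irrelevant in laminar flow).

f ≈ 0.04333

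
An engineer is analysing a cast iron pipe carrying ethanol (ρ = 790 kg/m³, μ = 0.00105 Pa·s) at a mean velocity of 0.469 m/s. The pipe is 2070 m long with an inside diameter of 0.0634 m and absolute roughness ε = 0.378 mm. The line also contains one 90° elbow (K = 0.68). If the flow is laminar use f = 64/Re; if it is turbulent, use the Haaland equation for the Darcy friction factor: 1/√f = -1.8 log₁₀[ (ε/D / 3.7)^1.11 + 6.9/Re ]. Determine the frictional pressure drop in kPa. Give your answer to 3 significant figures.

ΔP ≈ 100 kPa

Reynolds number Re = ρVD/μ = 790 · 0.469 · 0.0634 / 0.00105 = 2.237e+04.
Re > 4000 → turbulent. Relative roughness ε/D = 0.000378/0.0634 = 0.00596. Haaland: 1/√f = -1.8 log₁₀[(0.00596/3.7)^1.11 + 6.9/2.237e+04] = -1.8 log₁₀[0.000794 + 0.000308] = 5.324, so f = 0.03529.
Total minor-loss coefficient ΣK = 1·0.68 = 0.68.
ΔP = [f·L/D + ΣK]·(ρV²/2) = [0.03529·2070/0.0634 + 0.68]·(790·0.469²/2) = [1152 + 0.68]·86.88 = 1.002e+05 Pa.
ΔP = 1.002e+05 Pa = 100 kPa.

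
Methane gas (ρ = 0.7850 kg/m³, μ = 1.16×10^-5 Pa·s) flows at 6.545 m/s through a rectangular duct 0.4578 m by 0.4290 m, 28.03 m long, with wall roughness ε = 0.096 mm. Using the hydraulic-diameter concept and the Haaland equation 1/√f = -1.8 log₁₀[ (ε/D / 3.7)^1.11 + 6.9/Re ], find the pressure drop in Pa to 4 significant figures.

ΔP ≈ 18.11 Pa

Hydraulic diameter D_h = 4A/P = 4·(0.4578·0.429)/(2·(0.4578+0.429)) = 0.7856/1.774 = 0.4429 m.
Re = ρVD_h/μ = 0.785·6.545·0.4429/1.16e-05 = 1.962e+05.
ε/D_h = 9.6e-05/0.4429 = 0.000217; Haaland gives 1/√f = -1.8 log₁₀[2.01e-05+3.52e-05] = 7.664, so f = 0.01702.
ΔP = f(L/D_h)(ρV²/2) = 0.01702·28.03/0.4429·16.81 = 18.11 Pa.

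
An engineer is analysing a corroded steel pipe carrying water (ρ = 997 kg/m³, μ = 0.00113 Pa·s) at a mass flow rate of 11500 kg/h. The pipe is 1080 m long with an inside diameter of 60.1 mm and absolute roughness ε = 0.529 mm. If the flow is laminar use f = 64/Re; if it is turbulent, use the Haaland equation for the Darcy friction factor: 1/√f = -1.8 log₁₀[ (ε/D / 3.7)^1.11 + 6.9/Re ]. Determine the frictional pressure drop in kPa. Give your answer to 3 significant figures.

ΔP ≈ 427 kPa

ṁ = 11500 kg/h = 11500/3600 = 3.194 kg/s.
A = πD²/4 = π(0.0601)²/4 = 0.002837 m²; mean velocity V = ṁ/(ρA) = 3.194/(997 · 0.002837) = 1.129 m/s.
Reynolds number Re = ρVD/μ = 997 · 1.129 · 0.0601 / 0.00113 = 5.989e+04.
Re > 4000 → turbulent. Relative roughness ε/D = 0.000529/0.0601 = 0.0088. Haaland: 1/√f = -1.8 log₁₀[(0.0088/3.7)^1.11 + 6.9/5.989e+04] = -1.8 log₁₀[0.00122 + 0.000115] = 5.172, so f = 0.03739.
Darcy-Weisbach: ΔP = f(L/D)(ρV²/2) = 0.03739·(1080/0.0601)·(997·1.129²/2) = 0.03739·1.797e+04·635.9 = 4.272e+05 Pa.
ΔP = 4.272e+05 Pa = 427 kPa.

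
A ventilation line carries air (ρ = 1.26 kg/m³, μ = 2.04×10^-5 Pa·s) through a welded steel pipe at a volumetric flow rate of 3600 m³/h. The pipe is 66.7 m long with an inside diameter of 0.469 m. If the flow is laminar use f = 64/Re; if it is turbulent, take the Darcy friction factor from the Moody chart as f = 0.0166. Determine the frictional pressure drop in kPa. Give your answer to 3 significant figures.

ΔP ≈ 0.0498 kPa

Q = 3600 m³/h = 3600/3600 = 1 m³/s.
Cross-sectional area A = πD²/4 = π(0.469)²/4 = 0.1728 m²; mean velocity V = Q/A = 1/0.1728 = 5.788 m/s.
Reynolds number Re = ρVD/μ = 1.26 · 5.788 · 0.469 / 2.04e-05 = 1.677e+05.
Re > 4000 → turbulent; use the Moody-chart value f = 0.0166.
Darcy-Weisbach: ΔP = f(L/D)(ρV²/2) = 0.0166·(66.7/0.469)·(1.26·5.788²/2) = 0.0166·142.2·21.11 = 49.83 Pa.
ΔP = 49.83 Pa = 0.0498 kPa.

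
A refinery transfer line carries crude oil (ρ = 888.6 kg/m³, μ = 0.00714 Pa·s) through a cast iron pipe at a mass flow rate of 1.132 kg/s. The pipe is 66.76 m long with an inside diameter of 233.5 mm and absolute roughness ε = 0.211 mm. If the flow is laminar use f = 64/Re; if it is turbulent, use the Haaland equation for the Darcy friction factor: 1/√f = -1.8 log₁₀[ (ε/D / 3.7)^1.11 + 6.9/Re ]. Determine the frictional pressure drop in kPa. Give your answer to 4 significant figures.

A = πD²/4 = π(0.2335)²/4 = 0.04282 m²; mean velocity V = ṁ/(ρA) = 1.132/(888.6 · 0.04282) = 0.02975 m/s.
Reynolds number Re = ρVD/μ = 888.6 · 0.02975 · 0.2335 / 0.00714 = 864.5.
Re < 2300 → laminar flow, so f = 64/Re = 64/864.5 = 0.07403 (the turbulent correlation is not needed).
Darcy-Weisbach: ΔP = f(L/D)(ρV²/2) = 0.07403·(66.76/0.2335)·(888.6·0.02975²/2) = 0.07403·285.9·0.3932 = 8.323 Pa.
ΔP = 8.323 Pa = 0.008323 kPa.

ΔP ≈ 0.008323 kPa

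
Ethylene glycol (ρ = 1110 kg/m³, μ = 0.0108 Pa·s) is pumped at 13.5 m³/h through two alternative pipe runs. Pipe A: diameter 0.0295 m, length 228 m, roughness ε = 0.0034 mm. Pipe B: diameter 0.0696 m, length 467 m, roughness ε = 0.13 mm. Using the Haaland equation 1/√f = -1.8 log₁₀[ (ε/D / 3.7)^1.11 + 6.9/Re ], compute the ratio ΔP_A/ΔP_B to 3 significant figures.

Pipe A: V = Q/A = 0.00375/0.0006835 = 5.487 m/s; Re = 1.663e+04; ε/D = 0.000115; Haaland → f = 0.02715; ΔP_A = f(L/D)(ρV²/2) = 3.505e+06 Pa.
Pipe B: V = Q/A = 0.00375/0.003805 = 0.9857 m/s; Re = 7051; ε/D = 0.00187; Haaland → f = 0.03616; ΔP_B = f(L/D)(ρV²/2) = 1.308e+05 Pa.
ΔP_A/ΔP_B = 3.505e+06/1.308e+05 = 26.8.

ΔP_A/ΔP_B ≈ 26.8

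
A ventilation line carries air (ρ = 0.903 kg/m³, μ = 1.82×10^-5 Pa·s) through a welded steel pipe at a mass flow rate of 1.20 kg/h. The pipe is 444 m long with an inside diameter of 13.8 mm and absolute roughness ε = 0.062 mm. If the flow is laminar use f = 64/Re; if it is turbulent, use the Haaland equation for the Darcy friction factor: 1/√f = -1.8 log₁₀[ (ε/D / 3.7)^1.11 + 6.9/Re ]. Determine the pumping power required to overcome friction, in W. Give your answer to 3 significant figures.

ṁ = 1.20 kg/h = 1.20/3600 = 0.0003333 kg/s.
A = πD²/4 = π(0.0138)²/4 = 0.0001496 m²; mean velocity V = ṁ/(ρA) = 0.0003333/(0.903 · 0.0001496) = 2.468 m/s.
Reynolds number Re = ρVD/μ = 0.903 · 2.468 · 0.0138 / 1.82e-05 = 1690.
Re < 2300 → laminar flow, so f = 64/Re = 64/1690 = 0.03787 (the turbulent correlation is not needed).
Darcy-Weisbach: ΔP = f(L/D)(ρV²/2) = 0.03787·(444/0.0138)·(0.903·2.468²/2) = 0.03787·3.217e+04·2.75 = 3351 Pa.
Q = ṁ/ρ = 0.0003333/0.903 = 0.0003691 m³/s.
Pumping power P = QΔP = 0.0003691·3351 = 1.237 W = 1.24 W.

P ≈ 1.24 W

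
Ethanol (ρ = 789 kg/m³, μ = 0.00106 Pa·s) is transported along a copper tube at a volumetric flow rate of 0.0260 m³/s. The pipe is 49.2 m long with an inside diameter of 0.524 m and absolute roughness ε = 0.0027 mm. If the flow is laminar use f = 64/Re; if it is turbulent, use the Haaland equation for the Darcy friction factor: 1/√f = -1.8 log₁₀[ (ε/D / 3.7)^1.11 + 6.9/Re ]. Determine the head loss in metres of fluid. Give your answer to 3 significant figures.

h_f ≈ 0.00146 m

Cross-sectional area A = πD²/4 = π(0.524)²/4 = 0.2157 m²; mean velocity V = Q/A = 0.026/0.2157 = 0.1206 m/s.
Reynolds number Re = ρVD/μ = 789 · 0.1206 · 0.524 / 0.00106 = 4.702e+04.
Re > 4000 → turbulent. Relative roughness ε/D = 2.7e-06/0.524 = 5.15e-06. Haaland: 1/√f = -1.8 log₁₀[(5.15e-06/3.7)^1.11 + 6.9/4.702e+04] = -1.8 log₁₀[3.16e-07 + 0.000147] = 6.899, so f = 0.02101.
Darcy-Weisbach: ΔP = f(L/D)(ρV²/2) = 0.02101·(49.2/0.524)·(789·0.1206²/2) = 0.02101·93.89·5.734 = 11.31 Pa.
Head loss h_f = ΔP/(ρg) = 11.31/(789·9.81) = 0.00146 m.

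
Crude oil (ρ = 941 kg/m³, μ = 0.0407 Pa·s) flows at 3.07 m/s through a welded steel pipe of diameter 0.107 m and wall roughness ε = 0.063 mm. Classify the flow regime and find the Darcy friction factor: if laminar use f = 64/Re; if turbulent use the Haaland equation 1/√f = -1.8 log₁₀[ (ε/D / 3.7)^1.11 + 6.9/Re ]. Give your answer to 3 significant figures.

Re = ρVD/μ = 941·3.07·0.107/0.0407 = 7595.
Re > 4000 → turbulent. ε/D = 6.3e-05/0.107 = 0.000589; Haaland: 1/√f = -1.8 log₁₀[6.08e-05 + 0.000909] = 5.424, so f = 0.03399.

f ≈ 0.0340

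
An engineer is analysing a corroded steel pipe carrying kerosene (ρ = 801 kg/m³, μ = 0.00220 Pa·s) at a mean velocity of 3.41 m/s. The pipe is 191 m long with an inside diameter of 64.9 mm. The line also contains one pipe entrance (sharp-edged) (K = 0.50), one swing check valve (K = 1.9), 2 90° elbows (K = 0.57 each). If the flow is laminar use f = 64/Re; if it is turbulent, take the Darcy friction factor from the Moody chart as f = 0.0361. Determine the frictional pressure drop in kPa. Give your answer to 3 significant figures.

ΔP ≈ 511 kPa

Reynolds number Re = ρVD/μ = 801 · 3.41 · 0.0649 / 0.0022 = 8.058e+04.
Re > 4000 → turbulent; use the Moody-chart value f = 0.0361.
Total minor-loss coefficient ΣK = 1·0.5 + 1·1.9 + 2·0.57 = 3.54.
ΔP = [f·L/D + ΣK]·(ρV²/2) = [0.0361·191/0.0649 + 3.54]·(801·3.41²/2) = [106.2 + 3.54]·4657 = 5.113e+05 Pa.
ΔP = 5.113e+05 Pa = 511 kPa.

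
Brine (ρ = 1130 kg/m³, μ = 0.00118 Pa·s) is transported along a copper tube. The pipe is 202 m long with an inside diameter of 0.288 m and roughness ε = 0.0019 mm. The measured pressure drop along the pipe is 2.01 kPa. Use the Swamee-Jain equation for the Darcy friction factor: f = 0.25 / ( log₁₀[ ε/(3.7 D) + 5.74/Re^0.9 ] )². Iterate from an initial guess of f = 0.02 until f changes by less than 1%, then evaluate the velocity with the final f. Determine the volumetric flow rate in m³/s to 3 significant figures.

Rearranging Darcy-Weisbach: V = √(2·ΔP·D/(f·L·ρ)). With ε/D = 1.9e-06/0.288 = 6.6e-06, iterate starting from f = 0.02:
  f = 0.02 → V = √(2·2010·0.288/(0.02·202·1130)) = 0.5036 m/s; Re = ρVD/μ = 1.389e+05; f → 0.01675
  f = 0.01675 → V = 0.5503 m/s; Re = 1.518e+05; f → 0.01645
  f = 0.01645 → V = 0.5552 m/s; Re = 1.531e+05; f → 0.01642
Converged (Δf/f < 1%). With the final f = 0.01642: V = √(2·2010·0.288/(0.01642·202·1130)) = 0.5557 m/s.
Q = V·A = 0.5557·(π/4·0.288²) = 0.0362 m³/s = 0.0362 m³/s.

Q ≈ 0.0362 m³/s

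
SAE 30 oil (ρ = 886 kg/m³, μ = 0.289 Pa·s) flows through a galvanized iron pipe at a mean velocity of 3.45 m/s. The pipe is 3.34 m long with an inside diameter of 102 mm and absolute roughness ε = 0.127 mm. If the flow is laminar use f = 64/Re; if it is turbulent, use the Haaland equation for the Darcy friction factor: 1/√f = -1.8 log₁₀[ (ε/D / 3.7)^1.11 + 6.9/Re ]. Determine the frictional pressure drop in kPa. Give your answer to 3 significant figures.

Reynolds number Re = ρVD/μ = 886 · 3.45 · 0.102 / 0.289 = 1079.
Re < 2300 → laminar flow, so f = 64/Re = 64/1079 = 0.05932 (the turbulent correlation is not needed).
Darcy-Weisbach: ΔP = f(L/D)(ρV²/2) = 0.05932·(3.34/0.102)·(886·3.45²/2) = 0.05932·32.75·5273 = 1.024e+04 Pa.
ΔP = 1.024e+04 Pa = 10.2 kPa.

ΔP ≈ 10.2 kPa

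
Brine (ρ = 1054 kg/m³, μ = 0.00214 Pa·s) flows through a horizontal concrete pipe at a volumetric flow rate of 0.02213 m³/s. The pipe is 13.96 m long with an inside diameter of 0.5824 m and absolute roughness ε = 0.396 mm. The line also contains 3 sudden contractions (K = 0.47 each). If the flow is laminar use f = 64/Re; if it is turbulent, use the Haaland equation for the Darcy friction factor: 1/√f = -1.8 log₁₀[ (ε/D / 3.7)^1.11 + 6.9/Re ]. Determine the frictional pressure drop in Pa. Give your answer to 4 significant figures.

ΔP ≈ 7.398 Pa

Cross-sectional area A = πD²/4 = π(0.5824)²/4 = 0.2664 m²; mean velocity V = Q/A = 0.02213/0.2664 = 0.08307 m/s.
Reynolds number Re = ρVD/μ = 1054 · 0.08307 · 0.5824 / 0.00214 = 2.383e+04.
Re > 4000 → turbulent. Relative roughness ε/D = 0.000396/0.5824 = 0.00068. Haaland: 1/√f = -1.8 log₁₀[(0.00068/3.7)^1.11 + 6.9/2.383e+04] = -1.8 log₁₀[7.13e-05 + 0.00029] = 6.197, so f = 0.02604.
Total minor-loss coefficient ΣK = 3·0.47 = 1.41.
ΔP = [f·L/D + ΣK]·(ρV²/2) = [0.02604·13.96/0.5824 + 1.41]·(1054·0.08307²/2) = [0.6242 + 1.41]·3.637 = 7.398 Pa.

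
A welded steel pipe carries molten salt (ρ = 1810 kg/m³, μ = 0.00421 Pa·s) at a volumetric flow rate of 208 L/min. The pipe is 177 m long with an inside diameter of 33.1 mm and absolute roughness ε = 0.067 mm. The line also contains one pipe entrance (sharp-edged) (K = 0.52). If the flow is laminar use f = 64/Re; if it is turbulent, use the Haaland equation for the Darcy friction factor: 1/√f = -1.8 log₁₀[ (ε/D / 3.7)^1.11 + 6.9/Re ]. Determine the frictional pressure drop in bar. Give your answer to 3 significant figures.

ΔP ≈ 20.5 bar

Q = 208 L/min = 208/60000 = 0.003467 m³/s.
Cross-sectional area A = πD²/4 = π(0.0331)²/4 = 0.0008605 m²; mean velocity V = Q/A = 0.003467/0.0008605 = 4.029 m/s.
Reynolds number Re = ρVD/μ = 1810 · 4.029 · 0.0331 / 0.00421 = 5.733e+04.
Re > 4000 → turbulent. Relative roughness ε/D = 6.7e-05/0.0331 = 0.00202. Haaland: 1/√f = -1.8 log₁₀[(0.00202/3.7)^1.11 + 6.9/5.733e+04] = -1.8 log₁₀[0.000239 + 0.00012] = 6.199, so f = 0.02602.
Total minor-loss coefficient ΣK = 1·0.52 = 0.52.
ΔP = [f·L/D + ΣK]·(ρV²/2) = [0.02602·177/0.0331 + 0.52]·(1810·4.029²/2) = [139.2 + 0.52]·1.469e+04 = 2.052e+06 Pa.
ΔP = 2.052e+06 Pa = 20.5 bar.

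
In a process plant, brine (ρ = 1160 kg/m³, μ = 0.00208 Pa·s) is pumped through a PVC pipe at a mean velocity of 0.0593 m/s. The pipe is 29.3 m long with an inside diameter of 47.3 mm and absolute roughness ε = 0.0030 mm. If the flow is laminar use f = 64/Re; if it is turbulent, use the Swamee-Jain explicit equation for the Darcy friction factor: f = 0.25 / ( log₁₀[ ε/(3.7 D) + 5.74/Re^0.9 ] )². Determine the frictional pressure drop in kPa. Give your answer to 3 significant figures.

Reynolds number Re = ρVD/μ = 1160 · 0.0593 · 0.0473 / 0.00208 = 1564.
Re < 2300 → laminar flow, so f = 64/Re = 64/1564 = 0.04091 (the turbulent correlation is not needed).
Darcy-Weisbach: ΔP = f(L/D)(ρV²/2) = 0.04091·(29.3/0.0473)·(1160·0.0593²/2) = 0.04091·619.5·2.04 = 51.69 Pa.
ΔP = 51.69 Pa = 0.0517 kPa.

ΔP ≈ 0.0517 kPa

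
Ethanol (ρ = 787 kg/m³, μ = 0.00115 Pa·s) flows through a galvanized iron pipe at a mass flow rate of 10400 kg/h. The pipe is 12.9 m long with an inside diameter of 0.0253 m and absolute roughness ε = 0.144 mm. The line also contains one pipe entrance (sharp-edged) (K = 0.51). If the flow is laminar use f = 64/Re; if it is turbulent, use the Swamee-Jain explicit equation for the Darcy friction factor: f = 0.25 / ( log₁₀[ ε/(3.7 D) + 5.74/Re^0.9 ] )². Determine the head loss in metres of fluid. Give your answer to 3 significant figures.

h_f ≈ 46.4 m

ṁ = 10400 kg/h = 10400/3600 = 2.889 kg/s.
A = πD²/4 = π(0.0253)²/4 = 0.0005027 m²; mean velocity V = ṁ/(ρA) = 2.889/(787 · 0.0005027) = 7.302 m/s.
Reynolds number Re = ρVD/μ = 787 · 7.302 · 0.0253 / 0.00115 = 1.264e+05.
Re > 4000 → turbulent. Relative roughness ε/D = 0.000144/0.0253 = 0.00569. Swamee-Jain: f = 0.25/(log₁₀[0.00569/3.7 + 5.74/1.264e+05^0.9])² = 0.25/(log₁₀[0.00154 + 0.000147])² = 0.25/(-2.773)² = 0.0325.
Total minor-loss coefficient ΣK = 1·0.51 = 0.51.
ΔP = [f·L/D + ΣK]·(ρV²/2) = [0.0325·12.9/0.0253 + 0.51]·(787·7.302²/2) = [16.57 + 0.51]·2.098e+04 = 3.584e+05 Pa.
Head loss h_f = ΔP/(ρg) = 3.584e+05/(787·9.81) = 46.4 m.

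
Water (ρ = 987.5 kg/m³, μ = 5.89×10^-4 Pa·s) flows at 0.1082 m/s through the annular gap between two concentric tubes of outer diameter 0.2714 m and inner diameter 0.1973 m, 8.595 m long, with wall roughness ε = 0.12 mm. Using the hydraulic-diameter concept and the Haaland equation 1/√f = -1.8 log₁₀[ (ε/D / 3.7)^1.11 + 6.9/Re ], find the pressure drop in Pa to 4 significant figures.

Hydraulic diameter D_h = 4A/P = D_o - D_i = 0.2714 - 0.1973 = 0.0741 m.
Re = ρVD_h/μ = 987.5·0.1082·0.0741/0.000589 = 1.344e+04.
ε/D_h = 0.00012/0.0741 = 0.00162; Haaland gives 1/√f = -1.8 log₁₀[0.000187+0.000513] = 5.679, so f = 0.03101.
ΔP = f(L/D_h)(ρV²/2) = 0.03101·8.595/0.0741·5.78 = 20.79 Pa.

ΔP ≈ 20.79 Pa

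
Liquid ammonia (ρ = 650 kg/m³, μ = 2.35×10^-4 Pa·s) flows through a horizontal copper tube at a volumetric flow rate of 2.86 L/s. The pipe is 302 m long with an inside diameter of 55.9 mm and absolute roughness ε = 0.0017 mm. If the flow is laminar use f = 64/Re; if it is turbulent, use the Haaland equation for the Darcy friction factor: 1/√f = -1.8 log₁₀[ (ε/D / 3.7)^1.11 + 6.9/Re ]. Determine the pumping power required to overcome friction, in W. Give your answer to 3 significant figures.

P ≈ 109 W

Q = 2.86 L/s = 2.86/1000 = 0.00286 m³/s.
Cross-sectional area A = πD²/4 = π(0.0559)²/4 = 0.002454 m²; mean velocity V = Q/A = 0.00286/0.002454 = 1.165 m/s.
Reynolds number Re = ρVD/μ = 650 · 1.165 · 0.0559 / 0.000235 = 1.802e+05.
Re > 4000 → turbulent. Relative roughness ε/D = 1.7e-06/0.0559 = 3.04e-05. Haaland: 1/√f = -1.8 log₁₀[(3.04e-05/3.7)^1.11 + 6.9/1.802e+05] = -1.8 log₁₀[2.27e-06 + 3.83e-05] = 7.905, so f = 0.016.
Darcy-Weisbach: ΔP = f(L/D)(ρV²/2) = 0.016·(302/0.0559)·(650·1.165²/2) = 0.016·5403·441.4 = 3.815e+04 Pa.
Pumping power P = QΔP = 0.00286·3.815e+04 = 109.1 W = 109 W.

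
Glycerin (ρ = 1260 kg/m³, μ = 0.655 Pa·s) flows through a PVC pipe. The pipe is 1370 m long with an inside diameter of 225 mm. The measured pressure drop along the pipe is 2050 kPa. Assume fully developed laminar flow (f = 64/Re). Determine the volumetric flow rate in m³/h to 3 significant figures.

For laminar flow, f = 64/Re with Re = ρVD/μ, so Darcy-Weisbach reduces to ΔP = 32μLV/D². Solving for V: V = ΔP·D²/(32μL) = 2.05e+06·(0.225)²/(32·0.655·1370) = 3.614 m/s.
Check: Re = ρVD/μ = 1260·3.614·0.225/0.655 = 1564 < 2300, so the laminar assumption holds.
Q = V·A = 3.614·(π/4·0.225²) = 0.1437 m³/s = 517 m³/h.

Q ≈ 517 m³/h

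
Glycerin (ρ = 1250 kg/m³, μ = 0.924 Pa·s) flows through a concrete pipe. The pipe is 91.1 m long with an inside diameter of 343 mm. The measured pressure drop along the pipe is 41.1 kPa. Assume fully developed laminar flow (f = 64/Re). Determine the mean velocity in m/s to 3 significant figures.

For laminar flow, f = 64/Re with Re = ρVD/μ, so Darcy-Weisbach reduces to ΔP = 32μLV/D². Solving for V: V = ΔP·D²/(32μL) = 4.11e+04·(0.343)²/(32·0.924·91.1) = 1.795 m/s.
Check: Re = ρVD/μ = 1250·1.795·0.343/0.924 = 833 < 2300, so the laminar assumption holds.

V ≈ 1.80 m/s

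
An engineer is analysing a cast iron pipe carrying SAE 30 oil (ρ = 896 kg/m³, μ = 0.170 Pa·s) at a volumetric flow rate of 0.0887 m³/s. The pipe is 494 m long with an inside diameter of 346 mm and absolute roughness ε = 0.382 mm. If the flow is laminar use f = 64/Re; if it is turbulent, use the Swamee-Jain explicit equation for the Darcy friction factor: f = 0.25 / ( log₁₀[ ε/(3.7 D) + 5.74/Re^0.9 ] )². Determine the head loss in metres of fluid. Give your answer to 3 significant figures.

Cross-sectional area A = πD²/4 = π(0.346)²/4 = 0.09402 m²; mean velocity V = Q/A = 0.0887/0.09402 = 0.9434 m/s.
Reynolds number Re = ρVD/μ = 896 · 0.9434 · 0.346 / 0.17 = 1720.
Re < 2300 → laminar flow, so f = 64/Re = 64/1720 = 0.0372 (the turbulent correlation is not needed).
Darcy-Weisbach: ΔP = f(L/D)(ρV²/2) = 0.0372·(494/0.346)·(896·0.9434²/2) = 0.0372·1428·398.7 = 2.118e+04 Pa.
Head loss h_f = ΔP/(ρg) = 2.118e+04/(896·9.81) = 2.41 m.

h_f ≈ 2.41 m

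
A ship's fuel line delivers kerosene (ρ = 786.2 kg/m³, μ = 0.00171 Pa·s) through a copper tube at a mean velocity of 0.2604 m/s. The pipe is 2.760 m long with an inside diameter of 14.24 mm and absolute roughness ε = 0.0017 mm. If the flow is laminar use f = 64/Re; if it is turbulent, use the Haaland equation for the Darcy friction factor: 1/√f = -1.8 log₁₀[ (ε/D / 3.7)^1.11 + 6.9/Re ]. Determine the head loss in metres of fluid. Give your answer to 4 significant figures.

Reynolds number Re = ρVD/μ = 786.2 · 0.2604 · 0.01424 / 0.00171 = 1705.
Re < 2300 → laminar flow, so f = 64/Re = 64/1705 = 0.03754 (the turbulent correlation is not needed).
Darcy-Weisbach: ΔP = f(L/D)(ρV²/2) = 0.03754·(2.76/0.01424)·(786.2·0.2604²/2) = 0.03754·193.8·26.66 = 193.9 Pa.
Head loss h_f = ΔP/(ρg) = 193.9/(786.2·9.81) = 0.02515 m.

h_f ≈ 0.02515 m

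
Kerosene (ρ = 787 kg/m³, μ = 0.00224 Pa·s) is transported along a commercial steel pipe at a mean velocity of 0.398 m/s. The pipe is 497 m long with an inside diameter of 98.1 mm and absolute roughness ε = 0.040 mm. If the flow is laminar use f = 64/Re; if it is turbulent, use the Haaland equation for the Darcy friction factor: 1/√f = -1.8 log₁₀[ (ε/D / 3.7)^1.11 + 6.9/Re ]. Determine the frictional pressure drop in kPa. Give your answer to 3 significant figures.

Reynolds number Re = ρVD/μ = 787 · 0.398 · 0.0981 / 0.00224 = 1.372e+04.
Re > 4000 → turbulent. Relative roughness ε/D = 4e-05/0.0981 = 0.000408. Haaland: 1/√f = -1.8 log₁₀[(0.000408/3.7)^1.11 + 6.9/1.372e+04] = -1.8 log₁₀[4.04e-05 + 0.000503] = 5.877, so f = 0.02896.
Darcy-Weisbach: ΔP = f(L/D)(ρV²/2) = 0.02896·(497/0.0981)·(787·0.398²/2) = 0.02896·5066·62.33 = 9144 Pa.
ΔP = 9144 Pa = 9.14 kPa.

ΔP ≈ 9.14 kPa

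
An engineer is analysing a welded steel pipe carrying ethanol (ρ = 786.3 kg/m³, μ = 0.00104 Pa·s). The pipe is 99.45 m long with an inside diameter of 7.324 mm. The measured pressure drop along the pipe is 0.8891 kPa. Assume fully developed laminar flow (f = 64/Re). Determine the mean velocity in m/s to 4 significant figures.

For laminar flow, f = 64/Re with Re = ρVD/μ, so Darcy-Weisbach reduces to ΔP = 32μLV/D². Solving for V: V = ΔP·D²/(32μL) = 889.1·(0.007324)²/(32·0.00104·99.45) = 0.01441 m/s.
Check: Re = ρVD/μ = 786.3·0.01441·0.007324/0.00104 = 79.79 < 2300, so the laminar assumption holds.

V ≈ 0.01441 m/s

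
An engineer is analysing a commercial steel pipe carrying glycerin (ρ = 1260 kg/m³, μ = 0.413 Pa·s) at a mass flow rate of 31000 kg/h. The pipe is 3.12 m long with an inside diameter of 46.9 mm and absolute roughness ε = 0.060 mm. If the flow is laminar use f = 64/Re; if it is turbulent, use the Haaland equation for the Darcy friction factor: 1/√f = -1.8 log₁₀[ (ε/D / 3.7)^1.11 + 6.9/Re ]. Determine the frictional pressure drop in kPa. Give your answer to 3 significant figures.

ΔP ≈ 74.2 kPa

ṁ = 31000 kg/h = 31000/3600 = 8.611 kg/s.
A = πD²/4 = π(0.0469)²/4 = 0.001728 m²; mean velocity V = ṁ/(ρA) = 8.611/(1260 · 0.001728) = 3.956 m/s.
Reynolds number Re = ρVD/μ = 1260 · 3.956 · 0.0469 / 0.413 = 566.
Re < 2300 → laminar flow, so f = 64/Re = 64/566 = 0.1131 (the turbulent correlation is not needed).
Darcy-Weisbach: ΔP = f(L/D)(ρV²/2) = 0.1131·(3.12/0.0469)·(1260·3.956²/2) = 0.1131·66.52·9859 = 7.416e+04 Pa.
ΔP = 7.416e+04 Pa = 74.2 kPa.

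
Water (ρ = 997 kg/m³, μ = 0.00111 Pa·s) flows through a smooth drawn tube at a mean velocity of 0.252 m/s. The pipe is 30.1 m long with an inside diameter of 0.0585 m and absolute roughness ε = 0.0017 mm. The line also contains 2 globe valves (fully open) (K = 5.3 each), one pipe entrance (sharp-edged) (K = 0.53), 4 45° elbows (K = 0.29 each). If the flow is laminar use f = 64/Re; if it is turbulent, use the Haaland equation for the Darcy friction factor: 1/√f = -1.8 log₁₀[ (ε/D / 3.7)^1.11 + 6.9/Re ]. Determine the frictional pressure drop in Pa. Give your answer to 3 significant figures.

Reynolds number Re = ρVD/μ = 997 · 0.252 · 0.0585 / 0.00111 = 1.324e+04.
Re > 4000 → turbulent. Relative roughness ε/D = 1.7e-06/0.0585 = 2.91e-05. Haaland: 1/√f = -1.8 log₁₀[(2.91e-05/3.7)^1.11 + 6.9/1.324e+04] = -1.8 log₁₀[2.16e-06 + 0.000521] = 5.906, so f = 0.02867.
Total minor-loss coefficient ΣK = 2·5.3 + 1·0.53 + 4·0.29 = 12.3.
ΔP = [f·L/D + ΣK]·(ρV²/2) = [0.02867·30.1/0.0585 + 12.3]·(997·0.252²/2) = [14.75 + 12.3]·31.66 = 856 Pa.

ΔP ≈ 856 Pa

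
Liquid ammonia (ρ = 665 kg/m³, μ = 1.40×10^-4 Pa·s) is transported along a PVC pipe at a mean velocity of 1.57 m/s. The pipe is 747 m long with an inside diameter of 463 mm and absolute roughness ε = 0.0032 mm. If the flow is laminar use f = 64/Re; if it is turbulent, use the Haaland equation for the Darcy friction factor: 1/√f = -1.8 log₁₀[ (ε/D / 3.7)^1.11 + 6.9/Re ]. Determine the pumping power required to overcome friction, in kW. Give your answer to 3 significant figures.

P ≈ 3.42 kW

Reynolds number Re = ρVD/μ = 665 · 1.57 · 0.463 / 0.00014 = 3.453e+06.
Re > 4000 → turbulent. Relative roughness ε/D = 3.2e-06/0.463 = 6.91e-06. Haaland: 1/√f = -1.8 log₁₀[(6.91e-06/3.7)^1.11 + 6.9/3.453e+06] = -1.8 log₁₀[4.38e-07 + 2e-06] = 10.1, so f = 0.009795.
Darcy-Weisbach: ΔP = f(L/D)(ρV²/2) = 0.009795·(747/0.463)·(665·1.57²/2) = 0.009795·1613·819.6 = 1.295e+04 Pa.
Q = V·A = 1.57·0.1684 = 0.2643 m³/s.
Pumping power P = QΔP = 0.2643·1.295e+04 = 3424 W = 3.42 kW.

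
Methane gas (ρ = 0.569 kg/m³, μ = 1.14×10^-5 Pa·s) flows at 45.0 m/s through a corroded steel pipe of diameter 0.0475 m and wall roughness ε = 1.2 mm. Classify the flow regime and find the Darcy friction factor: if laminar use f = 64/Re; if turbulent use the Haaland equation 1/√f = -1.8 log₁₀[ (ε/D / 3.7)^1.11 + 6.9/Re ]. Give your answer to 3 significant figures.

f ≈ 0.0537

Re = ρVD/μ = 0.569·45·0.0475/1.14e-05 = 1.067e+05.
Re > 4000 → turbulent. ε/D = 0.0012/0.0475 = 0.0253; Haaland: 1/√f = -1.8 log₁₀[0.00395 + 6.47e-05] = 4.314, so f = 0.05372.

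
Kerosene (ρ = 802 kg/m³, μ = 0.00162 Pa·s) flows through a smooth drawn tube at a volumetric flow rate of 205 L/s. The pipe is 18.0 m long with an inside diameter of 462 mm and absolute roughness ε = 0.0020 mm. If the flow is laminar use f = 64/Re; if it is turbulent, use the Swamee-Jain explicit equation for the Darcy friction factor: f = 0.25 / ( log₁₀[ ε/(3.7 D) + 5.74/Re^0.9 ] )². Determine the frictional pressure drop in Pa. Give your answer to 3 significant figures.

ΔP ≈ 341 Pa

Q = 205 L/s = 205/1000 = 0.205 m³/s.
Cross-sectional area A = πD²/4 = π(0.462)²/4 = 0.1676 m²; mean velocity V = Q/A = 0.205/0.1676 = 1.223 m/s.
Reynolds number Re = ρVD/μ = 802 · 1.223 · 0.462 / 0.00162 = 2.797e+05.
Re > 4000 → turbulent. Relative roughness ε/D = 2e-06/0.462 = 4.33e-06. Swamee-Jain: f = 0.25/(log₁₀[4.33e-06/3.7 + 5.74/2.797e+05^0.9])² = 0.25/(log₁₀[1.17e-06 + 7.19e-05])² = 0.25/(-4.136)² = 0.01461.
Darcy-Weisbach: ΔP = f(L/D)(ρV²/2) = 0.01461·(18/0.462)·(802·1.223²/2) = 0.01461·38.96·599.7 = 341.4 Pa.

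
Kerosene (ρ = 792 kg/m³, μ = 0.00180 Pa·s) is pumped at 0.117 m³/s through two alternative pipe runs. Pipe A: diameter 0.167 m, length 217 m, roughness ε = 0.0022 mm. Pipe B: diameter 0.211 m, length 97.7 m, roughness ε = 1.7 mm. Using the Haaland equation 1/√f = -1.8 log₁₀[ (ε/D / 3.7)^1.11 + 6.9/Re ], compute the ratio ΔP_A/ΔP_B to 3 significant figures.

ΔP_A/ΔP_B ≈ 2.77

Pipe A: V = Q/A = 0.117/0.0219 = 5.341 m/s; Re = 3.925e+05; ε/D = 1.32e-05; Haaland → f = 0.01378; ΔP_A = f(L/D)(ρV²/2) = 2.022e+05 Pa.
Pipe B: V = Q/A = 0.117/0.03497 = 3.346 m/s; Re = 3.106e+05; ε/D = 0.00806; Haaland → f = 0.03556; ΔP_B = f(L/D)(ρV²/2) = 7.299e+04 Pa.
ΔP_A/ΔP_B = 2.022e+05/7.299e+04 = 2.77.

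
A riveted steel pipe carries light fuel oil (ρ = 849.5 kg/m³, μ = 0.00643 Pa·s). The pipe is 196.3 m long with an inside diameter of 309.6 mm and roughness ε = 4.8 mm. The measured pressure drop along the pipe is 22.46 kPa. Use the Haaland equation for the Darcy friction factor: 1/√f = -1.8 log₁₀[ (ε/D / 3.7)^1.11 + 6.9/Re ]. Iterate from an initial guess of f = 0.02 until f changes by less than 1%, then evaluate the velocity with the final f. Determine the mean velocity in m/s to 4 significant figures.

Rearranging Darcy-Weisbach: V = √(2·ΔP·D/(f·L·ρ)). With ε/D = 0.0048/0.3096 = 0.0155, iterate starting from f = 0.02:
  f = 0.02 → V = √(2·2.246e+04·0.3096/(0.02·196.3·849.5)) = 2.042 m/s; Re = ρVD/μ = 8.353e+04; f → 0.04483
  f = 0.04483 → V = 1.364 m/s; Re = 5.579e+04; f → 0.04508
Converged (Δf/f < 1%). With the final f = 0.04508: V = √(2·2.246e+04·0.3096/(0.04508·196.3·849.5)) = 1.36 m/s.

V ≈ 1.360 m/s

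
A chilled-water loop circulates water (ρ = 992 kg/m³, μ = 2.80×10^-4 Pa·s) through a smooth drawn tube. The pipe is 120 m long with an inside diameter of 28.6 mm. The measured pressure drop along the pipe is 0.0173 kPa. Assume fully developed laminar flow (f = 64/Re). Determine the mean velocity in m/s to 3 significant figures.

V ≈ 0.0132 m/s

For laminar flow, f = 64/Re with Re = ρVD/μ, so Darcy-Weisbach reduces to ΔP = 32μLV/D². Solving for V: V = ΔP·D²/(32μL) = 17.3·(0.0286)²/(32·0.00028·120) = 0.01316 m/s.
Check: Re = ρVD/μ = 992·0.01316·0.0286/0.00028 = 1334 < 2300, so the laminar assumption holds.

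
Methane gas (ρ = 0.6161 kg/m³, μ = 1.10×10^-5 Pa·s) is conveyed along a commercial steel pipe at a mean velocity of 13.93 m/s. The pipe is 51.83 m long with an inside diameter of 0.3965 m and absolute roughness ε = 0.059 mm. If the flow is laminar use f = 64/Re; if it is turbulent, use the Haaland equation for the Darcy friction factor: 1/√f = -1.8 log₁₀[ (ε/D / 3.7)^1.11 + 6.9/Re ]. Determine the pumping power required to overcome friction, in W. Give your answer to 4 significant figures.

Reynolds number Re = ρVD/μ = 0.6161 · 13.93 · 0.3965 / 1.1e-05 = 3.094e+05.
Re > 4000 → turbulent. Relative roughness ε/D = 5.9e-05/0.3965 = 0.000149. Haaland: 1/√f = -1.8 log₁₀[(0.000149/3.7)^1.11 + 6.9/3.094e+05] = -1.8 log₁₀[1.32e-05 + 2.23e-05] = 8.009, so f = 0.01559.
Darcy-Weisbach: ΔP = f(L/D)(ρV²/2) = 0.01559·(51.83/0.3965)·(0.6161·13.93²/2) = 0.01559·130.7·59.78 = 121.8 Pa.
Q = V·A = 13.93·0.1235 = 1.72 m³/s.
Pumping power P = QΔP = 1.72·121.8 = 209.51 W = 209.5 W.

P ≈ 209.5 W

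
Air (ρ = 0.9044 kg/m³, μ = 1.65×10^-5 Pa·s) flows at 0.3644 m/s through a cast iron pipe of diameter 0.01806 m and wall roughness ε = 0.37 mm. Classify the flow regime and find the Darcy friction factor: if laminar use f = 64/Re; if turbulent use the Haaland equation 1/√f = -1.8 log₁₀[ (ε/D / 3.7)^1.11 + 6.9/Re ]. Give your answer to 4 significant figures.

f ≈ 0.1774

Re = ρVD/μ = 0.9044·0.3644·0.01806/1.65e-05 = 360.7.
Re < 2300 → laminar, so f = 64/Re = 0.1774 (roughness is irrelevant in laminar flow).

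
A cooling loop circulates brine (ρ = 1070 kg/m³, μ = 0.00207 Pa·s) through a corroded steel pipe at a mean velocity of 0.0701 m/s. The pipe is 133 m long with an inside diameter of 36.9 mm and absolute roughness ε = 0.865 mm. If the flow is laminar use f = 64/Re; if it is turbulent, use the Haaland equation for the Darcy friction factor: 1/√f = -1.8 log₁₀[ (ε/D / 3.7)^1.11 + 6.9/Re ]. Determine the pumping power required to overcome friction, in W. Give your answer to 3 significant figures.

P ≈ 0.0340 W

Reynolds number Re = ρVD/μ = 1070 · 0.0701 · 0.0369 / 0.00207 = 1337.
Re < 2300 → laminar flow, so f = 64/Re = 64/1337 = 0.04787 (the turbulent correlation is not needed).
Darcy-Weisbach: ΔP = f(L/D)(ρV²/2) = 0.04787·(133/0.0369)·(1070·0.0701²/2) = 0.04787·3604·2.629 = 453.6 Pa.
Q = V·A = 0.0701·0.001069 = 7.497e-05 m³/s.
Pumping power P = QΔP = 7.497e-05·453.6 = 0.03400 W = 0.0340 W.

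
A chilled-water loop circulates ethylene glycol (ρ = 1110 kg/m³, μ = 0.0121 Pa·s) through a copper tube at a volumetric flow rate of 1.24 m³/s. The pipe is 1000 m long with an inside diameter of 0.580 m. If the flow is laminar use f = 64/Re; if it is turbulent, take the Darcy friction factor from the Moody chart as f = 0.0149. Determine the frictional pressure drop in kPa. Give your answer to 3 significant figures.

ΔP ≈ 314 kPa

Cross-sectional area A = πD²/4 = π(0.58)²/4 = 0.2642 m²; mean velocity V = Q/A = 1.24/0.2642 = 4.693 m/s.
Reynolds number Re = ρVD/μ = 1110 · 4.693 · 0.58 / 0.0121 = 2.497e+05.
Re > 4000 → turbulent; use the Moody-chart value f = 0.0149.
Darcy-Weisbach: ΔP = f(L/D)(ρV²/2) = 0.0149·(1000/0.58)·(1110·4.693²/2) = 0.0149·1724·1.222e+04 = 3.141e+05 Pa.
ΔP = 3.141e+05 Pa = 314 kPa.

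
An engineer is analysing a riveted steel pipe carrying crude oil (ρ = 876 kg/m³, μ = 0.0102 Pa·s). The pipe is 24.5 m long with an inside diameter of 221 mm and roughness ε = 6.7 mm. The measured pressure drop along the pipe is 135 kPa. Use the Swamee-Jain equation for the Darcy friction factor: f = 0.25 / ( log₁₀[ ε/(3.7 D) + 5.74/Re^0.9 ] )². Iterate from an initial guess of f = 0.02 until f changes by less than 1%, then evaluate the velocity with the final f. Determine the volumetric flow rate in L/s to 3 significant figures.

Rearranging Darcy-Weisbach: V = √(2·ΔP·D/(f·L·ρ)). With ε/D = 0.0067/0.221 = 0.0303, iterate starting from f = 0.02:
  f = 0.02 → V = √(2·1.35e+05·0.221/(0.02·24.5·876)) = 11.79 m/s; Re = ρVD/μ = 2.238e+05; f → 0.05768
  f = 0.05768 → V = 6.943 m/s; Re = 1.318e+05; f → 0.05784
Converged (Δf/f < 1%). With the final f = 0.05784: V = √(2·1.35e+05·0.221/(0.05784·24.5·876)) = 6.933 m/s.
Q = V·A = 6.933·(π/4·0.221²) = 0.266 m³/s = 266 L/s.

Q ≈ 266 L/s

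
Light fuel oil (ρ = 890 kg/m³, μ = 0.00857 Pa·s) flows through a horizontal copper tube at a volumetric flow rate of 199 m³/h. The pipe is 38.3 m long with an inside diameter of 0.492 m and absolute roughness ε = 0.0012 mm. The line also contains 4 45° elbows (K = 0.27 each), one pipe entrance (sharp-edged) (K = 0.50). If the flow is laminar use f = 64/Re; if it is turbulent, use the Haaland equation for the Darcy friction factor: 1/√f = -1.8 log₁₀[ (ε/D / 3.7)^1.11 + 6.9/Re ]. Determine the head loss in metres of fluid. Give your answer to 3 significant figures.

h_f ≈ 0.0161 m

Q = 199 m³/h = 199/3600 = 0.05528 m³/s.
Cross-sectional area A = πD²/4 = π(0.492)²/4 = 0.1901 m²; mean velocity V = Q/A = 0.05528/0.1901 = 0.2908 m/s.
Reynolds number Re = ρVD/μ = 890 · 0.2908 · 0.492 / 0.00857 = 1.486e+04.
Re > 4000 → turbulent. Relative roughness ε/D = 1.2e-06/0.492 = 2.44e-06. Haaland: 1/√f = -1.8 log₁₀[(2.44e-06/3.7)^1.11 + 6.9/1.486e+04] = -1.8 log₁₀[1.38e-07 + 0.000464] = 5.999, so f = 0.02778.
Total minor-loss coefficient ΣK = 4·0.27 + 1·0.5 = 1.58.
ΔP = [f·L/D + ΣK]·(ρV²/2) = [0.02778·38.3/0.492 + 1.58]·(890·0.2908²/2) = [2.163 + 1.58]·37.62 = 140.8 Pa.
Head loss h_f = ΔP/(ρg) = 140.8/(890·9.81) = 0.0161 m.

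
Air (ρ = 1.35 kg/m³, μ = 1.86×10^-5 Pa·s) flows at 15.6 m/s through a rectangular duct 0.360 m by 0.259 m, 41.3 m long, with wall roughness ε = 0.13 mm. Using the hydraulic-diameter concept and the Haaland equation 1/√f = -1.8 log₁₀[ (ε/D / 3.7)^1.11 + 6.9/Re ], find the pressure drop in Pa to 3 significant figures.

Hydraulic diameter D_h = 4A/P = 4·(0.36·0.259)/(2·(0.36+0.259)) = 0.373/1.238 = 0.3013 m.
Re = ρVD_h/μ = 1.35·15.6·0.3013/1.86e-05 = 3.411e+05.
ε/D_h = 0.00013/0.3013 = 0.000432; Haaland gives 1/√f = -1.8 log₁₀[4.31e-05+2.02e-05] = 7.558, so f = 0.01751.
ΔP = f(L/D_h)(ρV²/2) = 0.01751·41.3/0.3013·164.3 = 394.3 Pa.

ΔP ≈ 394 Pa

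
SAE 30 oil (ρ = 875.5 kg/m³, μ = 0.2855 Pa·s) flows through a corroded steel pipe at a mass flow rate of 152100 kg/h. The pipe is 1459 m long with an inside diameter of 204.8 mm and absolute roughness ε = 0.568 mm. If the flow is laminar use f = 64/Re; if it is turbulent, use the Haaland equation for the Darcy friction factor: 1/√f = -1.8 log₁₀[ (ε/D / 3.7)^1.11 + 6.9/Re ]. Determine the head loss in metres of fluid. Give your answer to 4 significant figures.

h_f ≈ 54.21 m

ṁ = 152100 kg/h = 152100/3600 = 42.25 kg/s.
A = πD²/4 = π(0.2048)²/4 = 0.03294 m²; mean velocity V = ṁ/(ρA) = 42.25/(875.5 · 0.03294) = 1.465 m/s.
Reynolds number Re = ρVD/μ = 875.5 · 1.465 · 0.2048 / 0.285 = 920.
Re < 2300 → laminar flow, so f = 64/Re = 64/920 = 0.06956 (the turbulent correlation is not needed).
Darcy-Weisbach: ΔP = f(L/D)(ρV²/2) = 0.06956·(1459/0.2048)·(875.5·1.465²/2) = 0.06956·7124·939.4 = 4.656e+05 Pa.
Head loss h_f = ΔP/(ρg) = 4.656e+05/(875.5·9.81) = 54.21 m.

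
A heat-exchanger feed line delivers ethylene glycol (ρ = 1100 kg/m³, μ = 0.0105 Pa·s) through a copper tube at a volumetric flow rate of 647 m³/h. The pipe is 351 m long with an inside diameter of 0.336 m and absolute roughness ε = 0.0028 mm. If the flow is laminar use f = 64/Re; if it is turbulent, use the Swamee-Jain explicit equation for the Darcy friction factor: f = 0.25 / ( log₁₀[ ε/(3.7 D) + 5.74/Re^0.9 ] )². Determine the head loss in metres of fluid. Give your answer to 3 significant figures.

h_f ≈ 4.21 m

Q = 647 m³/h = 647/3600 = 0.1797 m³/s.
Cross-sectional area A = πD²/4 = π(0.336)²/4 = 0.08867 m²; mean velocity V = Q/A = 0.1797/0.08867 = 2.027 m/s.
Reynolds number Re = ρVD/μ = 1100 · 2.027 · 0.336 / 0.0105 = 7.135e+04.
Re > 4000 → turbulent. Relative roughness ε/D = 2.8e-06/0.336 = 8.33e-06. Swamee-Jain: f = 0.25/(log₁₀[8.33e-06/3.7 + 5.74/7.135e+04^0.9])² = 0.25/(log₁₀[2.25e-06 + 0.000246])² = 0.25/(-3.605)² = 0.01923.
Darcy-Weisbach: ΔP = f(L/D)(ρV²/2) = 0.01923·(351/0.336)·(1100·2.027²/2) = 0.01923·1045·2260 = 4.54e+04 Pa.
Head loss h_f = ΔP/(ρg) = 4.54e+04/(1100·9.81) = 4.21 m.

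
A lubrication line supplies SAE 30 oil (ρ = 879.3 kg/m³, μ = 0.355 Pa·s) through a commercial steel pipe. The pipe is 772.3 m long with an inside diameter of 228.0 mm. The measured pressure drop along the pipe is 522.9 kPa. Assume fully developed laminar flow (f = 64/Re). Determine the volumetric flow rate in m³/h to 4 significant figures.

For laminar flow, f = 64/Re with Re = ρVD/μ, so Darcy-Weisbach reduces to ΔP = 32μLV/D². Solving for V: V = ΔP·D²/(32μL) = 5.229e+05·(0.228)²/(32·0.355·772.3) = 3.098 m/s.
Check: Re = ρVD/μ = 879.3·3.098·0.228/0.355 = 1750 < 2300, so the laminar assumption holds.
Q = V·A = 3.098·(π/4·0.228²) = 0.1265 m³/s = 455.4 m³/h.

Q ≈ 455.4 m³/h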